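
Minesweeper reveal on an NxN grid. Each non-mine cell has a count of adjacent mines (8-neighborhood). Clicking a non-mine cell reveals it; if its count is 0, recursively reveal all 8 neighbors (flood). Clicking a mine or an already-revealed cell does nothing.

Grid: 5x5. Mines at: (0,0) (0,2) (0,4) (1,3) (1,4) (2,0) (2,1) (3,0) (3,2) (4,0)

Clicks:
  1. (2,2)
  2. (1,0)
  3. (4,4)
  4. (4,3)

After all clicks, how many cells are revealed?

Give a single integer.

Click 1 (2,2) count=3: revealed 1 new [(2,2)] -> total=1
Click 2 (1,0) count=3: revealed 1 new [(1,0)] -> total=2
Click 3 (4,4) count=0: revealed 6 new [(2,3) (2,4) (3,3) (3,4) (4,3) (4,4)] -> total=8
Click 4 (4,3) count=1: revealed 0 new [(none)] -> total=8

Answer: 8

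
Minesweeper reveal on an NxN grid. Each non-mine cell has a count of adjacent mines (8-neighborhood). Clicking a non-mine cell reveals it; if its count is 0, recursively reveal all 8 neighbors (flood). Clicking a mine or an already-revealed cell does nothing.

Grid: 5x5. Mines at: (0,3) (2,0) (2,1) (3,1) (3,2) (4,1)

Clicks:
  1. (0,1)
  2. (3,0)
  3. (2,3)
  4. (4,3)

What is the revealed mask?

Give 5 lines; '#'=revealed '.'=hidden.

Answer: ###..
###..
...#.
#....
...#.

Derivation:
Click 1 (0,1) count=0: revealed 6 new [(0,0) (0,1) (0,2) (1,0) (1,1) (1,2)] -> total=6
Click 2 (3,0) count=4: revealed 1 new [(3,0)] -> total=7
Click 3 (2,3) count=1: revealed 1 new [(2,3)] -> total=8
Click 4 (4,3) count=1: revealed 1 new [(4,3)] -> total=9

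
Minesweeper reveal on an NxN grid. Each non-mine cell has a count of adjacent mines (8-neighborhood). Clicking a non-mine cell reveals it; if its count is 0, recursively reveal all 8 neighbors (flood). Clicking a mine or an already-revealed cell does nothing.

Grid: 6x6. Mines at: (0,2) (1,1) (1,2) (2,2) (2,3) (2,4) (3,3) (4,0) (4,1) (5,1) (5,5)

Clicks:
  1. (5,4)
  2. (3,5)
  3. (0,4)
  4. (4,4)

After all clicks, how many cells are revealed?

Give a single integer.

Answer: 9

Derivation:
Click 1 (5,4) count=1: revealed 1 new [(5,4)] -> total=1
Click 2 (3,5) count=1: revealed 1 new [(3,5)] -> total=2
Click 3 (0,4) count=0: revealed 6 new [(0,3) (0,4) (0,5) (1,3) (1,4) (1,5)] -> total=8
Click 4 (4,4) count=2: revealed 1 new [(4,4)] -> total=9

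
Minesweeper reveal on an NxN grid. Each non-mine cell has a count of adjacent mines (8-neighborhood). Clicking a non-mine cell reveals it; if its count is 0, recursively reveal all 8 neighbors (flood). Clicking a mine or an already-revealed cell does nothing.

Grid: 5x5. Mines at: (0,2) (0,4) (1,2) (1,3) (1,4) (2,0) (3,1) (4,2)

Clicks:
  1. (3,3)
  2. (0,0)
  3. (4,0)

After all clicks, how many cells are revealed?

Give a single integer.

Click 1 (3,3) count=1: revealed 1 new [(3,3)] -> total=1
Click 2 (0,0) count=0: revealed 4 new [(0,0) (0,1) (1,0) (1,1)] -> total=5
Click 3 (4,0) count=1: revealed 1 new [(4,0)] -> total=6

Answer: 6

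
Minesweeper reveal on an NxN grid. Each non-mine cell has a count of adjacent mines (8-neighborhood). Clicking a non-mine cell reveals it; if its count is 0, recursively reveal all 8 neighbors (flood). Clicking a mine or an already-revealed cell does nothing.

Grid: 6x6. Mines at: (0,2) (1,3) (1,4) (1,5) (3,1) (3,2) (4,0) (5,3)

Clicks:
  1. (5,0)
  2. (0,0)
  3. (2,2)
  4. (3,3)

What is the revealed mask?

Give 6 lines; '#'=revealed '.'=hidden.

Click 1 (5,0) count=1: revealed 1 new [(5,0)] -> total=1
Click 2 (0,0) count=0: revealed 6 new [(0,0) (0,1) (1,0) (1,1) (2,0) (2,1)] -> total=7
Click 3 (2,2) count=3: revealed 1 new [(2,2)] -> total=8
Click 4 (3,3) count=1: revealed 1 new [(3,3)] -> total=9

Answer: ##....
##....
###...
...#..
......
#.....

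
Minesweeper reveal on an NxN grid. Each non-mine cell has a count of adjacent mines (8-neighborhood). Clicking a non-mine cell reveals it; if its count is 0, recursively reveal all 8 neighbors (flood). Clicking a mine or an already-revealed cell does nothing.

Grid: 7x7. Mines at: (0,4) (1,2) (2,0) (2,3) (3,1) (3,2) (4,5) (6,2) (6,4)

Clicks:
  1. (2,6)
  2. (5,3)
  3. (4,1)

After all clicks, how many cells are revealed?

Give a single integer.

Answer: 13

Derivation:
Click 1 (2,6) count=0: revealed 11 new [(0,5) (0,6) (1,4) (1,5) (1,6) (2,4) (2,5) (2,6) (3,4) (3,5) (3,6)] -> total=11
Click 2 (5,3) count=2: revealed 1 new [(5,3)] -> total=12
Click 3 (4,1) count=2: revealed 1 new [(4,1)] -> total=13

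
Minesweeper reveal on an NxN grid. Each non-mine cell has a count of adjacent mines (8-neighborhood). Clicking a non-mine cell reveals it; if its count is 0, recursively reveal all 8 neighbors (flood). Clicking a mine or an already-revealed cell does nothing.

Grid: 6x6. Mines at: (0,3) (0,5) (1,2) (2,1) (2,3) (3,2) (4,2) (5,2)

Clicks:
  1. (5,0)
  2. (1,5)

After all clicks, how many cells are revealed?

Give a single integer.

Click 1 (5,0) count=0: revealed 6 new [(3,0) (3,1) (4,0) (4,1) (5,0) (5,1)] -> total=6
Click 2 (1,5) count=1: revealed 1 new [(1,5)] -> total=7

Answer: 7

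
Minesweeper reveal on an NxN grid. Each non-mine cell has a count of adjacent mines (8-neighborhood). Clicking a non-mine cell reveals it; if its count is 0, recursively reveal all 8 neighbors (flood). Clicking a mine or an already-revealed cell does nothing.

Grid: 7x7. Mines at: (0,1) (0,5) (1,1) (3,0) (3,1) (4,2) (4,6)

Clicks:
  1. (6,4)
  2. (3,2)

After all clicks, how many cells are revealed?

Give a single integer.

Click 1 (6,4) count=0: revealed 37 new [(0,2) (0,3) (0,4) (1,2) (1,3) (1,4) (1,5) (1,6) (2,2) (2,3) (2,4) (2,5) (2,6) (3,2) (3,3) (3,4) (3,5) (3,6) (4,0) (4,1) (4,3) (4,4) (4,5) (5,0) (5,1) (5,2) (5,3) (5,4) (5,5) (5,6) (6,0) (6,1) (6,2) (6,3) (6,4) (6,5) (6,6)] -> total=37
Click 2 (3,2) count=2: revealed 0 new [(none)] -> total=37

Answer: 37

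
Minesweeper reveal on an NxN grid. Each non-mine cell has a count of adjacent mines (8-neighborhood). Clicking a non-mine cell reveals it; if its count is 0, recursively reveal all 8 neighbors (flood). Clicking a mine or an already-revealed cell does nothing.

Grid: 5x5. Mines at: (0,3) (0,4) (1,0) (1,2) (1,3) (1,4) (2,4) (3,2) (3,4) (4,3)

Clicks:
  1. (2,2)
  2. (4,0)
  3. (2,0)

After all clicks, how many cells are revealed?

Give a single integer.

Click 1 (2,2) count=3: revealed 1 new [(2,2)] -> total=1
Click 2 (4,0) count=0: revealed 6 new [(2,0) (2,1) (3,0) (3,1) (4,0) (4,1)] -> total=7
Click 3 (2,0) count=1: revealed 0 new [(none)] -> total=7

Answer: 7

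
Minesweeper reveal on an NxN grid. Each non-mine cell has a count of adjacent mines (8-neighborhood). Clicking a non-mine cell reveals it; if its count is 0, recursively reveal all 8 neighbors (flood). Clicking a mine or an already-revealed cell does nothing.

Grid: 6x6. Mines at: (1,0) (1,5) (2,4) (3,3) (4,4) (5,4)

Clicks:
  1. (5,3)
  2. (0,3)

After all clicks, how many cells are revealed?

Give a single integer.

Click 1 (5,3) count=2: revealed 1 new [(5,3)] -> total=1
Click 2 (0,3) count=0: revealed 11 new [(0,1) (0,2) (0,3) (0,4) (1,1) (1,2) (1,3) (1,4) (2,1) (2,2) (2,3)] -> total=12

Answer: 12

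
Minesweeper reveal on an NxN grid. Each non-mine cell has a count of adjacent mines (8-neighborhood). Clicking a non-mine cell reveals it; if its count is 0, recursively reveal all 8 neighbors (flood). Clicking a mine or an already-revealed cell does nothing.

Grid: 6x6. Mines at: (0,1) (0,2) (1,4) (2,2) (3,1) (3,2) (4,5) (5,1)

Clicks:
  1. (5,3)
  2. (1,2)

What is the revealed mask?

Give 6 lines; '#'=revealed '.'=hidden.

Click 1 (5,3) count=0: revealed 6 new [(4,2) (4,3) (4,4) (5,2) (5,3) (5,4)] -> total=6
Click 2 (1,2) count=3: revealed 1 new [(1,2)] -> total=7

Answer: ......
..#...
......
......
..###.
..###.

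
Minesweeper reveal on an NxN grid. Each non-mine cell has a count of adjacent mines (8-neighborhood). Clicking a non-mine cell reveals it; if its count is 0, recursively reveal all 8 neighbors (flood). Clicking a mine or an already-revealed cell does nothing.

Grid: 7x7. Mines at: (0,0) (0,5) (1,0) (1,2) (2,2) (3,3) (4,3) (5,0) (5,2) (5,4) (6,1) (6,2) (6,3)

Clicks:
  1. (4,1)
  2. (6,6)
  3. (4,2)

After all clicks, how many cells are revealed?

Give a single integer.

Click 1 (4,1) count=2: revealed 1 new [(4,1)] -> total=1
Click 2 (6,6) count=0: revealed 16 new [(1,4) (1,5) (1,6) (2,4) (2,5) (2,6) (3,4) (3,5) (3,6) (4,4) (4,5) (4,6) (5,5) (5,6) (6,5) (6,6)] -> total=17
Click 3 (4,2) count=3: revealed 1 new [(4,2)] -> total=18

Answer: 18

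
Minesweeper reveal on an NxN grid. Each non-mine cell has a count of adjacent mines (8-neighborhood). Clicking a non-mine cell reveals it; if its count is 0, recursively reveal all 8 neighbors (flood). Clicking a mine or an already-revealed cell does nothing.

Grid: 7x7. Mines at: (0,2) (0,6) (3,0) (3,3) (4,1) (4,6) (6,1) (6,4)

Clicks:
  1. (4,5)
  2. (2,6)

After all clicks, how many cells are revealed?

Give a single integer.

Click 1 (4,5) count=1: revealed 1 new [(4,5)] -> total=1
Click 2 (2,6) count=0: revealed 14 new [(0,3) (0,4) (0,5) (1,3) (1,4) (1,5) (1,6) (2,3) (2,4) (2,5) (2,6) (3,4) (3,5) (3,6)] -> total=15

Answer: 15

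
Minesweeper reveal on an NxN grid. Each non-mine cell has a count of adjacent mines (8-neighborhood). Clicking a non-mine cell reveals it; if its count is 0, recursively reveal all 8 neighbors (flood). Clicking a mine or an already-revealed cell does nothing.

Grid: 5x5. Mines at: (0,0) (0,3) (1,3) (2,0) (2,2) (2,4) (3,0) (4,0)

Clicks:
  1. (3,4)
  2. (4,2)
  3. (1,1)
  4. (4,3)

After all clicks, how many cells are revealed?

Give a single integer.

Click 1 (3,4) count=1: revealed 1 new [(3,4)] -> total=1
Click 2 (4,2) count=0: revealed 7 new [(3,1) (3,2) (3,3) (4,1) (4,2) (4,3) (4,4)] -> total=8
Click 3 (1,1) count=3: revealed 1 new [(1,1)] -> total=9
Click 4 (4,3) count=0: revealed 0 new [(none)] -> total=9

Answer: 9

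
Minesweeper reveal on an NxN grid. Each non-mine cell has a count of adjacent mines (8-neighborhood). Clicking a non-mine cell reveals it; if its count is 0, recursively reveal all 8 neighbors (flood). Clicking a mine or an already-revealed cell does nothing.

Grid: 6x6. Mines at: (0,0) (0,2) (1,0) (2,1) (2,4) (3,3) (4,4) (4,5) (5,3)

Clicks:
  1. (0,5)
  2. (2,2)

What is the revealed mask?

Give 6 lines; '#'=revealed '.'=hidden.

Click 1 (0,5) count=0: revealed 6 new [(0,3) (0,4) (0,5) (1,3) (1,4) (1,5)] -> total=6
Click 2 (2,2) count=2: revealed 1 new [(2,2)] -> total=7

Answer: ...###
...###
..#...
......
......
......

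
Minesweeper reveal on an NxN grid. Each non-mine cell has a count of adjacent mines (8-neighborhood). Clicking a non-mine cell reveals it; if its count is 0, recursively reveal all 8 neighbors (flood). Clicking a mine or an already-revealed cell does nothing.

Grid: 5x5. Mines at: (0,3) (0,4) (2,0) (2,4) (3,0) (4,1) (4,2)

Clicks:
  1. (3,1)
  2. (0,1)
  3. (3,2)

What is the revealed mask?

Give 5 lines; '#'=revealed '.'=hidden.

Answer: ###..
###..
.....
.##..
.....

Derivation:
Click 1 (3,1) count=4: revealed 1 new [(3,1)] -> total=1
Click 2 (0,1) count=0: revealed 6 new [(0,0) (0,1) (0,2) (1,0) (1,1) (1,2)] -> total=7
Click 3 (3,2) count=2: revealed 1 new [(3,2)] -> total=8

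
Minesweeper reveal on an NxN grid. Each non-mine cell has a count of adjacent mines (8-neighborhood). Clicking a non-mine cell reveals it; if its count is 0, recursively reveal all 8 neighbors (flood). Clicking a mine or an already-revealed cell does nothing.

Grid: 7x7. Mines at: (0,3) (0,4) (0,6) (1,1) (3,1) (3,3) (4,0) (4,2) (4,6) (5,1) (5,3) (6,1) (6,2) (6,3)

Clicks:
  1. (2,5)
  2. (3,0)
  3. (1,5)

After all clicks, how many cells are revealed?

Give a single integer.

Click 1 (2,5) count=0: revealed 9 new [(1,4) (1,5) (1,6) (2,4) (2,5) (2,6) (3,4) (3,5) (3,6)] -> total=9
Click 2 (3,0) count=2: revealed 1 new [(3,0)] -> total=10
Click 3 (1,5) count=2: revealed 0 new [(none)] -> total=10

Answer: 10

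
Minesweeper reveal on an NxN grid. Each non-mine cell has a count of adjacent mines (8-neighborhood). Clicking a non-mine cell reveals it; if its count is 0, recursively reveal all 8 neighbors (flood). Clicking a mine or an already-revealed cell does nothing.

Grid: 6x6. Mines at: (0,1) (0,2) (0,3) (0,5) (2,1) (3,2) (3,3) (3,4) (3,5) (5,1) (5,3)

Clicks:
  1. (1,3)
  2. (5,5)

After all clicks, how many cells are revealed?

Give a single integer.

Answer: 5

Derivation:
Click 1 (1,3) count=2: revealed 1 new [(1,3)] -> total=1
Click 2 (5,5) count=0: revealed 4 new [(4,4) (4,5) (5,4) (5,5)] -> total=5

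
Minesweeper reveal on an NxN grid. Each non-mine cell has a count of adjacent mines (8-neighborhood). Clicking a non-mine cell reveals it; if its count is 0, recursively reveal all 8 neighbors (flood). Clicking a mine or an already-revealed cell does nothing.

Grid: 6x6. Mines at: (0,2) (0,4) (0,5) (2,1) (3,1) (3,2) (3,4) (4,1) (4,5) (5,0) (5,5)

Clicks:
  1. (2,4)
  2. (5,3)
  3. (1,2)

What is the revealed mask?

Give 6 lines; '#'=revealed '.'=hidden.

Answer: ......
..#...
....#.
......
..###.
..###.

Derivation:
Click 1 (2,4) count=1: revealed 1 new [(2,4)] -> total=1
Click 2 (5,3) count=0: revealed 6 new [(4,2) (4,3) (4,4) (5,2) (5,3) (5,4)] -> total=7
Click 3 (1,2) count=2: revealed 1 new [(1,2)] -> total=8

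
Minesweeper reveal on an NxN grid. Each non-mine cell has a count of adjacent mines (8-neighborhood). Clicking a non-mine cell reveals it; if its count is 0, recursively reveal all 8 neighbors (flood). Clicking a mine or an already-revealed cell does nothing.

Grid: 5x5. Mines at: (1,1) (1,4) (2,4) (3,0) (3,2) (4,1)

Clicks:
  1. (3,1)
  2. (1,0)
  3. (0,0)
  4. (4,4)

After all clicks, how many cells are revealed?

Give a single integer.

Click 1 (3,1) count=3: revealed 1 new [(3,1)] -> total=1
Click 2 (1,0) count=1: revealed 1 new [(1,0)] -> total=2
Click 3 (0,0) count=1: revealed 1 new [(0,0)] -> total=3
Click 4 (4,4) count=0: revealed 4 new [(3,3) (3,4) (4,3) (4,4)] -> total=7

Answer: 7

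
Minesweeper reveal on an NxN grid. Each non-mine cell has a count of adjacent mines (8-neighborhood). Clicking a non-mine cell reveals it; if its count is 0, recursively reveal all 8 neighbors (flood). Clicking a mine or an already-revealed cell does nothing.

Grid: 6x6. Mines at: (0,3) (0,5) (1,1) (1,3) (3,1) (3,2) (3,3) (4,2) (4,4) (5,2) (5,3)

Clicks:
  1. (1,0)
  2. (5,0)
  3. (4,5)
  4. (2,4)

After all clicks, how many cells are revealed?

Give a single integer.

Answer: 7

Derivation:
Click 1 (1,0) count=1: revealed 1 new [(1,0)] -> total=1
Click 2 (5,0) count=0: revealed 4 new [(4,0) (4,1) (5,0) (5,1)] -> total=5
Click 3 (4,5) count=1: revealed 1 new [(4,5)] -> total=6
Click 4 (2,4) count=2: revealed 1 new [(2,4)] -> total=7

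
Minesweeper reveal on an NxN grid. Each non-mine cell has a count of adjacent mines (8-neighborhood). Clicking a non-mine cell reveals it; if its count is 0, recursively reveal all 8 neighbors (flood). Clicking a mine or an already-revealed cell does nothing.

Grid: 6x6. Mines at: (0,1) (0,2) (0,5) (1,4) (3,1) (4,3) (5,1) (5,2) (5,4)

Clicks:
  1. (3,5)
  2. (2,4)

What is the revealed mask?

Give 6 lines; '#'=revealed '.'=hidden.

Answer: ......
......
....##
....##
....##
......

Derivation:
Click 1 (3,5) count=0: revealed 6 new [(2,4) (2,5) (3,4) (3,5) (4,4) (4,5)] -> total=6
Click 2 (2,4) count=1: revealed 0 new [(none)] -> total=6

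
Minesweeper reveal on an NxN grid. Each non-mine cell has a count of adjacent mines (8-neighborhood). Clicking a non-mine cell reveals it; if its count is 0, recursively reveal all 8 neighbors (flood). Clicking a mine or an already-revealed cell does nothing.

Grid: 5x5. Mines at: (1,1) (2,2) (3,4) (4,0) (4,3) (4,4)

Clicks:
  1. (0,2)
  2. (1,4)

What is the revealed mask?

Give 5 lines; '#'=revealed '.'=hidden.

Click 1 (0,2) count=1: revealed 1 new [(0,2)] -> total=1
Click 2 (1,4) count=0: revealed 7 new [(0,3) (0,4) (1,2) (1,3) (1,4) (2,3) (2,4)] -> total=8

Answer: ..###
..###
...##
.....
.....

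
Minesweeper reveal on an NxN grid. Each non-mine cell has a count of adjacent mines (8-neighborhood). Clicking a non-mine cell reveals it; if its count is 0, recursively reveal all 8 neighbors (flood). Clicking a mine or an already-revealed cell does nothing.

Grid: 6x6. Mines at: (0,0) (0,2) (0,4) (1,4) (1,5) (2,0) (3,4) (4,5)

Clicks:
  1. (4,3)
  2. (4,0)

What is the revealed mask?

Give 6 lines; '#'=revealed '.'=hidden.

Click 1 (4,3) count=1: revealed 1 new [(4,3)] -> total=1
Click 2 (4,0) count=0: revealed 19 new [(1,1) (1,2) (1,3) (2,1) (2,2) (2,3) (3,0) (3,1) (3,2) (3,3) (4,0) (4,1) (4,2) (4,4) (5,0) (5,1) (5,2) (5,3) (5,4)] -> total=20

Answer: ......
.###..
.###..
####..
#####.
#####.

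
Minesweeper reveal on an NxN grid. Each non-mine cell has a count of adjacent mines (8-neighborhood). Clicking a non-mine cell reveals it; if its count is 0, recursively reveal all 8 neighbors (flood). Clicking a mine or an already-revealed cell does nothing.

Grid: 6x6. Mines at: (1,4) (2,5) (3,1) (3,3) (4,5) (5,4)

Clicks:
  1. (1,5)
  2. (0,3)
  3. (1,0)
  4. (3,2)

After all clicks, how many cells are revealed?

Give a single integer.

Click 1 (1,5) count=2: revealed 1 new [(1,5)] -> total=1
Click 2 (0,3) count=1: revealed 1 new [(0,3)] -> total=2
Click 3 (1,0) count=0: revealed 11 new [(0,0) (0,1) (0,2) (1,0) (1,1) (1,2) (1,3) (2,0) (2,1) (2,2) (2,3)] -> total=13
Click 4 (3,2) count=2: revealed 1 new [(3,2)] -> total=14

Answer: 14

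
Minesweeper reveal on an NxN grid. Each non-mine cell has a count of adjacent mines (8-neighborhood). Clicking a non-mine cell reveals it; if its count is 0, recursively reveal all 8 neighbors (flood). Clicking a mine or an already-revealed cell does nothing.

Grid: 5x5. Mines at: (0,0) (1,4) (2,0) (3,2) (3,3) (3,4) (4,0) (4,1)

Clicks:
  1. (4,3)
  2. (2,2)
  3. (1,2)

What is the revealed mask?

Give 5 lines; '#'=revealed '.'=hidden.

Click 1 (4,3) count=3: revealed 1 new [(4,3)] -> total=1
Click 2 (2,2) count=2: revealed 1 new [(2,2)] -> total=2
Click 3 (1,2) count=0: revealed 8 new [(0,1) (0,2) (0,3) (1,1) (1,2) (1,3) (2,1) (2,3)] -> total=10

Answer: .###.
.###.
.###.
.....
...#.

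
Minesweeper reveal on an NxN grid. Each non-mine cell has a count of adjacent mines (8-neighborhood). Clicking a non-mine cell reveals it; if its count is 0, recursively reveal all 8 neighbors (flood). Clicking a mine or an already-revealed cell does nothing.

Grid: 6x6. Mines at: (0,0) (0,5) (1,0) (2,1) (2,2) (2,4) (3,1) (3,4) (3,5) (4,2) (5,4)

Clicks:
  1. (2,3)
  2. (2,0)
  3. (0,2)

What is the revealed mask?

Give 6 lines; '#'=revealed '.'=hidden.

Click 1 (2,3) count=3: revealed 1 new [(2,3)] -> total=1
Click 2 (2,0) count=3: revealed 1 new [(2,0)] -> total=2
Click 3 (0,2) count=0: revealed 8 new [(0,1) (0,2) (0,3) (0,4) (1,1) (1,2) (1,3) (1,4)] -> total=10

Answer: .####.
.####.
#..#..
......
......
......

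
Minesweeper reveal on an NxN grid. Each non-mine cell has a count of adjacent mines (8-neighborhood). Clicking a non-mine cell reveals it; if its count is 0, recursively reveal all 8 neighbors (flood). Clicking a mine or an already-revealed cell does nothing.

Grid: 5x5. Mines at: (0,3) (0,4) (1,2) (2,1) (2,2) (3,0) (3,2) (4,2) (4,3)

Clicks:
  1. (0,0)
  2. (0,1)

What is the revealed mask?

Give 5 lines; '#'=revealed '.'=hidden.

Click 1 (0,0) count=0: revealed 4 new [(0,0) (0,1) (1,0) (1,1)] -> total=4
Click 2 (0,1) count=1: revealed 0 new [(none)] -> total=4

Answer: ##...
##...
.....
.....
.....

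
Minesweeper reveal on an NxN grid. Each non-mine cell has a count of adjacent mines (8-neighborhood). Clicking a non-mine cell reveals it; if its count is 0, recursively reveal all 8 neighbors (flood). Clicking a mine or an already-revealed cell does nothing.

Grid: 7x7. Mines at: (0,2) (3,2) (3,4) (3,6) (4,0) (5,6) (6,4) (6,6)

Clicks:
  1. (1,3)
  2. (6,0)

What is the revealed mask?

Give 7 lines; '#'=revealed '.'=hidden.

Answer: .......
...#...
.......
.......
.###...
####...
####...

Derivation:
Click 1 (1,3) count=1: revealed 1 new [(1,3)] -> total=1
Click 2 (6,0) count=0: revealed 11 new [(4,1) (4,2) (4,3) (5,0) (5,1) (5,2) (5,3) (6,0) (6,1) (6,2) (6,3)] -> total=12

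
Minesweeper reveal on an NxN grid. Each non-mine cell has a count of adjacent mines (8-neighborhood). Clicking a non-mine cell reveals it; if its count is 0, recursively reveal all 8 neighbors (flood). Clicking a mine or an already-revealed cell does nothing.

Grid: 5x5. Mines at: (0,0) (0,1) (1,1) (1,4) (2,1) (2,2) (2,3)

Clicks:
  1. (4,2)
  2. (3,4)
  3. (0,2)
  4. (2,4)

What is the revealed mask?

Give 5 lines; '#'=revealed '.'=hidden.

Answer: ..#..
.....
....#
#####
#####

Derivation:
Click 1 (4,2) count=0: revealed 10 new [(3,0) (3,1) (3,2) (3,3) (3,4) (4,0) (4,1) (4,2) (4,3) (4,4)] -> total=10
Click 2 (3,4) count=1: revealed 0 new [(none)] -> total=10
Click 3 (0,2) count=2: revealed 1 new [(0,2)] -> total=11
Click 4 (2,4) count=2: revealed 1 new [(2,4)] -> total=12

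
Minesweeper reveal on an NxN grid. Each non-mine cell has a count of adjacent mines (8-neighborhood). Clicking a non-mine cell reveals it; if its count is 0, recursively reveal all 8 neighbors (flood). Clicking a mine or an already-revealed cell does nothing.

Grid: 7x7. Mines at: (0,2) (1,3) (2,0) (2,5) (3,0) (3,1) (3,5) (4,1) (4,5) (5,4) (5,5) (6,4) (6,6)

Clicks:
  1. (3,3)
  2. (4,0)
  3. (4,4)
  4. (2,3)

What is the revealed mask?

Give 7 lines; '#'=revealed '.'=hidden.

Answer: .......
.......
..###..
..###..
#.###..
.......
.......

Derivation:
Click 1 (3,3) count=0: revealed 9 new [(2,2) (2,3) (2,4) (3,2) (3,3) (3,4) (4,2) (4,3) (4,4)] -> total=9
Click 2 (4,0) count=3: revealed 1 new [(4,0)] -> total=10
Click 3 (4,4) count=4: revealed 0 new [(none)] -> total=10
Click 4 (2,3) count=1: revealed 0 new [(none)] -> total=10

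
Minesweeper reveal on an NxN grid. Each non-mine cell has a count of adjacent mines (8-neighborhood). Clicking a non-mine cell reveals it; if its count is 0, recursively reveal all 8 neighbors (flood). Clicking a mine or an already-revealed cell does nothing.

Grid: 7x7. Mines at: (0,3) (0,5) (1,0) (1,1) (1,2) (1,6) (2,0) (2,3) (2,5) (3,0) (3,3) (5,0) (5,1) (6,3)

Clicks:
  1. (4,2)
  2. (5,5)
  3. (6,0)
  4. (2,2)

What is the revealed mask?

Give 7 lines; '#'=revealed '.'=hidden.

Click 1 (4,2) count=2: revealed 1 new [(4,2)] -> total=1
Click 2 (5,5) count=0: revealed 12 new [(3,4) (3,5) (3,6) (4,4) (4,5) (4,6) (5,4) (5,5) (5,6) (6,4) (6,5) (6,6)] -> total=13
Click 3 (6,0) count=2: revealed 1 new [(6,0)] -> total=14
Click 4 (2,2) count=4: revealed 1 new [(2,2)] -> total=15

Answer: .......
.......
..#....
....###
..#.###
....###
#...###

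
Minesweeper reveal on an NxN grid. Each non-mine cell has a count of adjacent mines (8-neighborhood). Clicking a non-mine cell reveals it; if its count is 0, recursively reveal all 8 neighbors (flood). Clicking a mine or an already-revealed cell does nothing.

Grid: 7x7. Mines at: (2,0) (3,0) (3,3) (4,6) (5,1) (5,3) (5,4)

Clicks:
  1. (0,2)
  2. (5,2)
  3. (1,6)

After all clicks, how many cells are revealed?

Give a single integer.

Click 1 (0,2) count=0: revealed 23 new [(0,0) (0,1) (0,2) (0,3) (0,4) (0,5) (0,6) (1,0) (1,1) (1,2) (1,3) (1,4) (1,5) (1,6) (2,1) (2,2) (2,3) (2,4) (2,5) (2,6) (3,4) (3,5) (3,6)] -> total=23
Click 2 (5,2) count=2: revealed 1 new [(5,2)] -> total=24
Click 3 (1,6) count=0: revealed 0 new [(none)] -> total=24

Answer: 24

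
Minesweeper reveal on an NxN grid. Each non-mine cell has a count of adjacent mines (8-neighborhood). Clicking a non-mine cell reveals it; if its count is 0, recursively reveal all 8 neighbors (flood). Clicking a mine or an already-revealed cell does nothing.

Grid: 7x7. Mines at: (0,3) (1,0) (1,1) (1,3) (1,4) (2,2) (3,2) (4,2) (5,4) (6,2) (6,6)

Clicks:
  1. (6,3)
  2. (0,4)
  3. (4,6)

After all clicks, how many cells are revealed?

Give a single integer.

Click 1 (6,3) count=2: revealed 1 new [(6,3)] -> total=1
Click 2 (0,4) count=3: revealed 1 new [(0,4)] -> total=2
Click 3 (4,6) count=0: revealed 18 new [(0,5) (0,6) (1,5) (1,6) (2,3) (2,4) (2,5) (2,6) (3,3) (3,4) (3,5) (3,6) (4,3) (4,4) (4,5) (4,6) (5,5) (5,6)] -> total=20

Answer: 20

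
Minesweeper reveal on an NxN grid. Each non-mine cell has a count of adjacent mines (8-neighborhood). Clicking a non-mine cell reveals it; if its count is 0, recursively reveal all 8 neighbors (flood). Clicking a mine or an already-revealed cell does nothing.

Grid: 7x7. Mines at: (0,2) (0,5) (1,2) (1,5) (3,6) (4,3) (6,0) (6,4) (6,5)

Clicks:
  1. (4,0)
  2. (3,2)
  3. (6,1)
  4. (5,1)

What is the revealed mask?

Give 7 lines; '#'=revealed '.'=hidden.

Click 1 (4,0) count=0: revealed 16 new [(0,0) (0,1) (1,0) (1,1) (2,0) (2,1) (2,2) (3,0) (3,1) (3,2) (4,0) (4,1) (4,2) (5,0) (5,1) (5,2)] -> total=16
Click 2 (3,2) count=1: revealed 0 new [(none)] -> total=16
Click 3 (6,1) count=1: revealed 1 new [(6,1)] -> total=17
Click 4 (5,1) count=1: revealed 0 new [(none)] -> total=17

Answer: ##.....
##.....
###....
###....
###....
###....
.#.....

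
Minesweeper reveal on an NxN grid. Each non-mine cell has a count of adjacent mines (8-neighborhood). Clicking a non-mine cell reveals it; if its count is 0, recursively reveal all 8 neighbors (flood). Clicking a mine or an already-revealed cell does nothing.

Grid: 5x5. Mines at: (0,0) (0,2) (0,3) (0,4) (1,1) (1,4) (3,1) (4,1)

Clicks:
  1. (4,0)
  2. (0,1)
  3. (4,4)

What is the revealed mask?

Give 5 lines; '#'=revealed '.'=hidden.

Click 1 (4,0) count=2: revealed 1 new [(4,0)] -> total=1
Click 2 (0,1) count=3: revealed 1 new [(0,1)] -> total=2
Click 3 (4,4) count=0: revealed 9 new [(2,2) (2,3) (2,4) (3,2) (3,3) (3,4) (4,2) (4,3) (4,4)] -> total=11

Answer: .#...
.....
..###
..###
#.###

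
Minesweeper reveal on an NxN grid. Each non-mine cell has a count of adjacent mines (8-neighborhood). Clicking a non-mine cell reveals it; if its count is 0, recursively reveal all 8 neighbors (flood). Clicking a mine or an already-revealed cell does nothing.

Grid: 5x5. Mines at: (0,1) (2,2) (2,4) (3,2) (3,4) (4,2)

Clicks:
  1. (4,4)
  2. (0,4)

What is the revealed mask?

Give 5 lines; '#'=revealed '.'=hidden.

Answer: ..###
..###
.....
.....
....#

Derivation:
Click 1 (4,4) count=1: revealed 1 new [(4,4)] -> total=1
Click 2 (0,4) count=0: revealed 6 new [(0,2) (0,3) (0,4) (1,2) (1,3) (1,4)] -> total=7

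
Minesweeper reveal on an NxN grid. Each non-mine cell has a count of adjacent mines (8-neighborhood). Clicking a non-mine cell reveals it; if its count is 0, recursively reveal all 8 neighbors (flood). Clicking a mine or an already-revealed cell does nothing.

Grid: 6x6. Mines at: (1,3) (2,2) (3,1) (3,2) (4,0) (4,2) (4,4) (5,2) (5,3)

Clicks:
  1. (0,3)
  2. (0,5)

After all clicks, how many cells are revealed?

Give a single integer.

Click 1 (0,3) count=1: revealed 1 new [(0,3)] -> total=1
Click 2 (0,5) count=0: revealed 8 new [(0,4) (0,5) (1,4) (1,5) (2,4) (2,5) (3,4) (3,5)] -> total=9

Answer: 9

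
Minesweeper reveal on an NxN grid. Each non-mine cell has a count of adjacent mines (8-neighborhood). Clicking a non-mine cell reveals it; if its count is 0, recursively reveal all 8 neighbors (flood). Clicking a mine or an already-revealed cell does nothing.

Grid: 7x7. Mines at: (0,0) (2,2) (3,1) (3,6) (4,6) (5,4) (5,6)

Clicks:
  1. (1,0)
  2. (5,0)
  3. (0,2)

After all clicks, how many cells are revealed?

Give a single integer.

Answer: 34

Derivation:
Click 1 (1,0) count=1: revealed 1 new [(1,0)] -> total=1
Click 2 (5,0) count=0: revealed 12 new [(4,0) (4,1) (4,2) (4,3) (5,0) (5,1) (5,2) (5,3) (6,0) (6,1) (6,2) (6,3)] -> total=13
Click 3 (0,2) count=0: revealed 21 new [(0,1) (0,2) (0,3) (0,4) (0,5) (0,6) (1,1) (1,2) (1,3) (1,4) (1,5) (1,6) (2,3) (2,4) (2,5) (2,6) (3,3) (3,4) (3,5) (4,4) (4,5)] -> total=34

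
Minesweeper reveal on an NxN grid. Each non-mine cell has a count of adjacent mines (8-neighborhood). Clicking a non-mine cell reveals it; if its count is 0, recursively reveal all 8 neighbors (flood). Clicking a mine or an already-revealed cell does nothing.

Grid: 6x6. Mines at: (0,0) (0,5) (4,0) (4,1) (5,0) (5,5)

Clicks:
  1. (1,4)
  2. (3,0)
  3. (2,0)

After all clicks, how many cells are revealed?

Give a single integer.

Click 1 (1,4) count=1: revealed 1 new [(1,4)] -> total=1
Click 2 (3,0) count=2: revealed 1 new [(3,0)] -> total=2
Click 3 (2,0) count=0: revealed 27 new [(0,1) (0,2) (0,3) (0,4) (1,0) (1,1) (1,2) (1,3) (1,5) (2,0) (2,1) (2,2) (2,3) (2,4) (2,5) (3,1) (3,2) (3,3) (3,4) (3,5) (4,2) (4,3) (4,4) (4,5) (5,2) (5,3) (5,4)] -> total=29

Answer: 29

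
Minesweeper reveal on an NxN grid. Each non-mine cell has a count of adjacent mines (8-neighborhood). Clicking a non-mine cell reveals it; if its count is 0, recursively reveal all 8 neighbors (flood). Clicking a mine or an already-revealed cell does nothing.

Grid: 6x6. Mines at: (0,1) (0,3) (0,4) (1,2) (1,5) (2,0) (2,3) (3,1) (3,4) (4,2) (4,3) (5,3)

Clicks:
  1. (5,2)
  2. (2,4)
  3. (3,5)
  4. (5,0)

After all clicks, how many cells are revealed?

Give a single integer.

Answer: 7

Derivation:
Click 1 (5,2) count=3: revealed 1 new [(5,2)] -> total=1
Click 2 (2,4) count=3: revealed 1 new [(2,4)] -> total=2
Click 3 (3,5) count=1: revealed 1 new [(3,5)] -> total=3
Click 4 (5,0) count=0: revealed 4 new [(4,0) (4,1) (5,0) (5,1)] -> total=7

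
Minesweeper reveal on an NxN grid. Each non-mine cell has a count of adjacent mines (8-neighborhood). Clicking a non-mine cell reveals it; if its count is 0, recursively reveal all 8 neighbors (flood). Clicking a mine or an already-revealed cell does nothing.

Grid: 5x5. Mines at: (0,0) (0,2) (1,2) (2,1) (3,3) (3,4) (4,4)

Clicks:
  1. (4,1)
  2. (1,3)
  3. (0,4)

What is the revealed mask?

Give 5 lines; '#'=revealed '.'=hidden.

Answer: ...##
...##
...##
###..
###..

Derivation:
Click 1 (4,1) count=0: revealed 6 new [(3,0) (3,1) (3,2) (4,0) (4,1) (4,2)] -> total=6
Click 2 (1,3) count=2: revealed 1 new [(1,3)] -> total=7
Click 3 (0,4) count=0: revealed 5 new [(0,3) (0,4) (1,4) (2,3) (2,4)] -> total=12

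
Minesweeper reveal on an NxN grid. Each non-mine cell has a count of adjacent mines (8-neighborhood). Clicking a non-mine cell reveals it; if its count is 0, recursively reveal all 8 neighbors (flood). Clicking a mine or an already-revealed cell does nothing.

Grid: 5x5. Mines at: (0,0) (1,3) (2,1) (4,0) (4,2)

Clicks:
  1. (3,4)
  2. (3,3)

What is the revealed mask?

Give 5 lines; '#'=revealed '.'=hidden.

Click 1 (3,4) count=0: revealed 6 new [(2,3) (2,4) (3,3) (3,4) (4,3) (4,4)] -> total=6
Click 2 (3,3) count=1: revealed 0 new [(none)] -> total=6

Answer: .....
.....
...##
...##
...##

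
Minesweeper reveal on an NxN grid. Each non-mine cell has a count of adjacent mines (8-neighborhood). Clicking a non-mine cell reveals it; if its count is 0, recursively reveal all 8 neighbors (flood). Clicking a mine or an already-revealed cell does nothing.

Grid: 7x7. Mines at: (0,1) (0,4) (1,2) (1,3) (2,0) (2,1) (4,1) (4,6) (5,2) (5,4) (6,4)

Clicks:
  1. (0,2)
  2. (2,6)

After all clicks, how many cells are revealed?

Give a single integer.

Click 1 (0,2) count=3: revealed 1 new [(0,2)] -> total=1
Click 2 (2,6) count=0: revealed 19 new [(0,5) (0,6) (1,4) (1,5) (1,6) (2,2) (2,3) (2,4) (2,5) (2,6) (3,2) (3,3) (3,4) (3,5) (3,6) (4,2) (4,3) (4,4) (4,5)] -> total=20

Answer: 20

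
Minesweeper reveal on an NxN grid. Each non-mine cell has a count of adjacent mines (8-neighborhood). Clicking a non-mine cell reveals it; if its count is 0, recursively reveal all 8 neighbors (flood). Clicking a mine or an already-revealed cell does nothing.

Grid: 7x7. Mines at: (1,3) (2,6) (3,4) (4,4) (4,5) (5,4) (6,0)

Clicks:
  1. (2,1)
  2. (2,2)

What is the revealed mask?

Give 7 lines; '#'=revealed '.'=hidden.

Click 1 (2,1) count=0: revealed 25 new [(0,0) (0,1) (0,2) (1,0) (1,1) (1,2) (2,0) (2,1) (2,2) (2,3) (3,0) (3,1) (3,2) (3,3) (4,0) (4,1) (4,2) (4,3) (5,0) (5,1) (5,2) (5,3) (6,1) (6,2) (6,3)] -> total=25
Click 2 (2,2) count=1: revealed 0 new [(none)] -> total=25

Answer: ###....
###....
####...
####...
####...
####...
.###...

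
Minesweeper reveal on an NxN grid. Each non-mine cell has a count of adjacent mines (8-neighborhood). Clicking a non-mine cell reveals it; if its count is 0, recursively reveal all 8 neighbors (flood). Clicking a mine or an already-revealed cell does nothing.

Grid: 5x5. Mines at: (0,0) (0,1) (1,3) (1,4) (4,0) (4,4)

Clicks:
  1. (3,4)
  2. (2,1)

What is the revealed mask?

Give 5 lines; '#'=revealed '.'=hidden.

Answer: .....
###..
####.
#####
.###.

Derivation:
Click 1 (3,4) count=1: revealed 1 new [(3,4)] -> total=1
Click 2 (2,1) count=0: revealed 14 new [(1,0) (1,1) (1,2) (2,0) (2,1) (2,2) (2,3) (3,0) (3,1) (3,2) (3,3) (4,1) (4,2) (4,3)] -> total=15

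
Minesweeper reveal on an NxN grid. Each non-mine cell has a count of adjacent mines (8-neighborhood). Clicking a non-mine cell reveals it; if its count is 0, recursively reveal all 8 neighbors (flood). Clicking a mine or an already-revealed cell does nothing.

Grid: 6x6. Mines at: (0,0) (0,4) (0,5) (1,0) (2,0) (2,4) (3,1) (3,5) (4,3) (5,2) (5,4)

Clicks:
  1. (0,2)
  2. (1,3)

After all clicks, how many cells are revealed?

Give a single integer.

Click 1 (0,2) count=0: revealed 9 new [(0,1) (0,2) (0,3) (1,1) (1,2) (1,3) (2,1) (2,2) (2,3)] -> total=9
Click 2 (1,3) count=2: revealed 0 new [(none)] -> total=9

Answer: 9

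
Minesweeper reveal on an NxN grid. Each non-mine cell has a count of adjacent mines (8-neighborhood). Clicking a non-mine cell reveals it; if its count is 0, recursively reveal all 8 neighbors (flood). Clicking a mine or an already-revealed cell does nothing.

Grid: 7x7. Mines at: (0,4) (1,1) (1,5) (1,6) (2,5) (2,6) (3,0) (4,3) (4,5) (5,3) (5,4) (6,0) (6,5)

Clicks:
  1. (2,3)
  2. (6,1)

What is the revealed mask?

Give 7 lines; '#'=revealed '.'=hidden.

Click 1 (2,3) count=0: revealed 9 new [(1,2) (1,3) (1,4) (2,2) (2,3) (2,4) (3,2) (3,3) (3,4)] -> total=9
Click 2 (6,1) count=1: revealed 1 new [(6,1)] -> total=10

Answer: .......
..###..
..###..
..###..
.......
.......
.#.....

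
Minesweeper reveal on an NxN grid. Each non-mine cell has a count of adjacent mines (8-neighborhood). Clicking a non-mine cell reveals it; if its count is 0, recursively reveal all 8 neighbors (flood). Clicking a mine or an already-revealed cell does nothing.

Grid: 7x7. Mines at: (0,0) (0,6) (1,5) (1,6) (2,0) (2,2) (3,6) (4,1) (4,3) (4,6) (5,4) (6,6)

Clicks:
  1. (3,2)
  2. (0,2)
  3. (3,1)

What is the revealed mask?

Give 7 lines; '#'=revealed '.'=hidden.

Click 1 (3,2) count=3: revealed 1 new [(3,2)] -> total=1
Click 2 (0,2) count=0: revealed 8 new [(0,1) (0,2) (0,3) (0,4) (1,1) (1,2) (1,3) (1,4)] -> total=9
Click 3 (3,1) count=3: revealed 1 new [(3,1)] -> total=10

Answer: .####..
.####..
.......
.##....
.......
.......
.......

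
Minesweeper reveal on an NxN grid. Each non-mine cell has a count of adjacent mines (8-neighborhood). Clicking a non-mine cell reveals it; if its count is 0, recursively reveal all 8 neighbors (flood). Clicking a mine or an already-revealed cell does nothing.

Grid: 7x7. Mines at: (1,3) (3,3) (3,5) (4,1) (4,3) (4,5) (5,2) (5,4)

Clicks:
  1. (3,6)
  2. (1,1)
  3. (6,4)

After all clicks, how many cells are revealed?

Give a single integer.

Answer: 14

Derivation:
Click 1 (3,6) count=2: revealed 1 new [(3,6)] -> total=1
Click 2 (1,1) count=0: revealed 12 new [(0,0) (0,1) (0,2) (1,0) (1,1) (1,2) (2,0) (2,1) (2,2) (3,0) (3,1) (3,2)] -> total=13
Click 3 (6,4) count=1: revealed 1 new [(6,4)] -> total=14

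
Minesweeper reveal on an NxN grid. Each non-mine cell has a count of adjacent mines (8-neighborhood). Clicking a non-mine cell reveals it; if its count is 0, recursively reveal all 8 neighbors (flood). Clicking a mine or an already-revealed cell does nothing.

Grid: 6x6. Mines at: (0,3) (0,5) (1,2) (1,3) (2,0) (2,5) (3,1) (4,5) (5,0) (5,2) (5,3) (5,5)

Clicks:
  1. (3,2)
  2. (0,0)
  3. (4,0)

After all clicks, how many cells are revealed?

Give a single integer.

Click 1 (3,2) count=1: revealed 1 new [(3,2)] -> total=1
Click 2 (0,0) count=0: revealed 4 new [(0,0) (0,1) (1,0) (1,1)] -> total=5
Click 3 (4,0) count=2: revealed 1 new [(4,0)] -> total=6

Answer: 6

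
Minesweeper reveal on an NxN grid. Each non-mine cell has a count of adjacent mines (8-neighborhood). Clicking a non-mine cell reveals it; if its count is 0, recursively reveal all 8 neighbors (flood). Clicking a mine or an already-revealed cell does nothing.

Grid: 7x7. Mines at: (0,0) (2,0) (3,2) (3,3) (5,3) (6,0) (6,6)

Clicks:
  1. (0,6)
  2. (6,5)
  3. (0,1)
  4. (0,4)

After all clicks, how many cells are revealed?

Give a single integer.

Answer: 28

Derivation:
Click 1 (0,6) count=0: revealed 27 new [(0,1) (0,2) (0,3) (0,4) (0,5) (0,6) (1,1) (1,2) (1,3) (1,4) (1,5) (1,6) (2,1) (2,2) (2,3) (2,4) (2,5) (2,6) (3,4) (3,5) (3,6) (4,4) (4,5) (4,6) (5,4) (5,5) (5,6)] -> total=27
Click 2 (6,5) count=1: revealed 1 new [(6,5)] -> total=28
Click 3 (0,1) count=1: revealed 0 new [(none)] -> total=28
Click 4 (0,4) count=0: revealed 0 new [(none)] -> total=28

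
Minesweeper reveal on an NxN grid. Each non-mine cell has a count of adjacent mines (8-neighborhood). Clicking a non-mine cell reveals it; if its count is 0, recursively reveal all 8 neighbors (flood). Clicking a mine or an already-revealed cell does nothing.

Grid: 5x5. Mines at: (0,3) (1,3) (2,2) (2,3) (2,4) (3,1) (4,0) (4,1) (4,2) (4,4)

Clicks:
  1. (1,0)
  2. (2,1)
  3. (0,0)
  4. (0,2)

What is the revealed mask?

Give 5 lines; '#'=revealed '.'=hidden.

Answer: ###..
###..
##...
.....
.....

Derivation:
Click 1 (1,0) count=0: revealed 8 new [(0,0) (0,1) (0,2) (1,0) (1,1) (1,2) (2,0) (2,1)] -> total=8
Click 2 (2,1) count=2: revealed 0 new [(none)] -> total=8
Click 3 (0,0) count=0: revealed 0 new [(none)] -> total=8
Click 4 (0,2) count=2: revealed 0 new [(none)] -> total=8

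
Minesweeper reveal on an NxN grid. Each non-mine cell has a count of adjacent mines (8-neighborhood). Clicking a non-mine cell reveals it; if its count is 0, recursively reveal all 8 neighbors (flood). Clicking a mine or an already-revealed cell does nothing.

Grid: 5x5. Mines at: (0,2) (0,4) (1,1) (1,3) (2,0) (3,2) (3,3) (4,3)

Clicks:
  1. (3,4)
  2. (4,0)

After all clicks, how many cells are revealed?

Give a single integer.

Answer: 5

Derivation:
Click 1 (3,4) count=2: revealed 1 new [(3,4)] -> total=1
Click 2 (4,0) count=0: revealed 4 new [(3,0) (3,1) (4,0) (4,1)] -> total=5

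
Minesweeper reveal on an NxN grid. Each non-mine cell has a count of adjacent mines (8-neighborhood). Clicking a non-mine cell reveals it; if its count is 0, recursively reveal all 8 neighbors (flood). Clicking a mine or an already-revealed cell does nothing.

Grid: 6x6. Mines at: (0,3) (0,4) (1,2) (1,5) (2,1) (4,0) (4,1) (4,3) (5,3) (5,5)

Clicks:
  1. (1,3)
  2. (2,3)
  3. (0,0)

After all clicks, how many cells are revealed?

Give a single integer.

Answer: 6

Derivation:
Click 1 (1,3) count=3: revealed 1 new [(1,3)] -> total=1
Click 2 (2,3) count=1: revealed 1 new [(2,3)] -> total=2
Click 3 (0,0) count=0: revealed 4 new [(0,0) (0,1) (1,0) (1,1)] -> total=6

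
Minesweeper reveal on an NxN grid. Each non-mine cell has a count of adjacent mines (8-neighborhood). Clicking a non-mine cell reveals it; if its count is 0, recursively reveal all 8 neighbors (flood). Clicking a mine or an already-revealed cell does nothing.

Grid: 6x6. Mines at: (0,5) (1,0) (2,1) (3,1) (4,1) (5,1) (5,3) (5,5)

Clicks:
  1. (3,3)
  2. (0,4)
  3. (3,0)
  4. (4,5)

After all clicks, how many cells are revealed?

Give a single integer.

Answer: 22

Derivation:
Click 1 (3,3) count=0: revealed 21 new [(0,1) (0,2) (0,3) (0,4) (1,1) (1,2) (1,3) (1,4) (1,5) (2,2) (2,3) (2,4) (2,5) (3,2) (3,3) (3,4) (3,5) (4,2) (4,3) (4,4) (4,5)] -> total=21
Click 2 (0,4) count=1: revealed 0 new [(none)] -> total=21
Click 3 (3,0) count=3: revealed 1 new [(3,0)] -> total=22
Click 4 (4,5) count=1: revealed 0 new [(none)] -> total=22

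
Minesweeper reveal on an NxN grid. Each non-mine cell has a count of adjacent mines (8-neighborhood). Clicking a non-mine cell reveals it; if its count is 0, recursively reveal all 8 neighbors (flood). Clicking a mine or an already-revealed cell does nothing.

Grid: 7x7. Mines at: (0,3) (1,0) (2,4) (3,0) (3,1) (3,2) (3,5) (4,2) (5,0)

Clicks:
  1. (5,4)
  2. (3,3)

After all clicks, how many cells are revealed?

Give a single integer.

Click 1 (5,4) count=0: revealed 16 new [(4,3) (4,4) (4,5) (4,6) (5,1) (5,2) (5,3) (5,4) (5,5) (5,6) (6,1) (6,2) (6,3) (6,4) (6,5) (6,6)] -> total=16
Click 2 (3,3) count=3: revealed 1 new [(3,3)] -> total=17

Answer: 17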